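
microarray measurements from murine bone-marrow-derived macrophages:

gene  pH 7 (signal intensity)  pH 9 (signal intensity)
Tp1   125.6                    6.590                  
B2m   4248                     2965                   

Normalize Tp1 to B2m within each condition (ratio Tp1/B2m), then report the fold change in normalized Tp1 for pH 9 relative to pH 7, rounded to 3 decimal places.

0.075

Tp1/B2m (pH 7) = 125.6 / 4248 = 0.029567
Tp1/B2m (pH 9) = 6.590 / 2965 = 0.0022226
Fold change = 0.0022226 / 0.029567 = 0.0752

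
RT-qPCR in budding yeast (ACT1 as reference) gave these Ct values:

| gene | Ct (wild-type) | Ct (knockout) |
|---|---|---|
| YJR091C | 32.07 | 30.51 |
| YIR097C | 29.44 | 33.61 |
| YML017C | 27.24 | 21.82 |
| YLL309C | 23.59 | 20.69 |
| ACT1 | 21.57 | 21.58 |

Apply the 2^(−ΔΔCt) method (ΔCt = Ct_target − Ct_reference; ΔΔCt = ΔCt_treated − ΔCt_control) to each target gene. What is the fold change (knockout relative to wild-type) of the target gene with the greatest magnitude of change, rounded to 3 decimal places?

43.111

YJR091C: ΔΔCt = (30.51−21.58) − (32.07−21.57) = 8.93 − 10.50 = -1.57; fold change = 2^1.57 = 2.969
YIR097C: ΔΔCt = (33.61−21.58) − (29.44−21.57) = 12.03 − 7.87 = 4.16; fold change = 2^-4.16 = 0.056
YML017C: ΔΔCt = (21.82−21.58) − (27.24−21.57) = 0.24 − 5.67 = -5.43; fold change = 2^5.43 = 43.111
YLL309C: ΔΔCt = (20.69−21.58) − (23.59−21.57) = -0.89 − 2.02 = -2.91; fold change = 2^2.91 = 7.516
YML017C has the largest |ΔΔCt| = 5.43.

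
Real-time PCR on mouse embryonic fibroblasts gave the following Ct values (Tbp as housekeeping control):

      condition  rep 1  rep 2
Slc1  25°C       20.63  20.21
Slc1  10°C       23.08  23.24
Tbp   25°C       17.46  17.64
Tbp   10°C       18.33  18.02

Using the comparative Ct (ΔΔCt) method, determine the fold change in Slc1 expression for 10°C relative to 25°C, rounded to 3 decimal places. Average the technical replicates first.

0.231

Mean Ct: Slc1 25°C 20.420; Slc1 10°C 23.160; Tbp 25°C 17.550; Tbp 10°C 18.175
ΔCt(25°C) = 20.420 − 17.550 = 2.870
ΔCt(10°C) = 23.160 − 18.175 = 4.985
ΔΔCt = 4.985 − 2.870 = 2.115
Fold change = 2^(−2.115) = 0.2308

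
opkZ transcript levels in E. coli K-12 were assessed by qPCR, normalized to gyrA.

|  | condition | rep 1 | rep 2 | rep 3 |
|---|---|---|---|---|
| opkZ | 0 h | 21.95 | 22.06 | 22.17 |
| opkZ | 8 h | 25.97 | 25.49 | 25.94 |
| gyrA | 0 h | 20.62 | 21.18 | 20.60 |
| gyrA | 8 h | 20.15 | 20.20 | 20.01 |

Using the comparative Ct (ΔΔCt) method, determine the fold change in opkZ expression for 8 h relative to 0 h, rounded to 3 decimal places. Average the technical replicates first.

Mean Ct: opkZ 0 h 22.060; opkZ 8 h 25.800; gyrA 0 h 20.800; gyrA 8 h 20.120
ΔCt(0 h) = 22.060 − 20.800 = 1.260
ΔCt(8 h) = 25.800 − 20.120 = 5.680
ΔΔCt = 5.680 − 1.260 = 4.420
Fold change = 2^(−4.420) = 0.0467

0.047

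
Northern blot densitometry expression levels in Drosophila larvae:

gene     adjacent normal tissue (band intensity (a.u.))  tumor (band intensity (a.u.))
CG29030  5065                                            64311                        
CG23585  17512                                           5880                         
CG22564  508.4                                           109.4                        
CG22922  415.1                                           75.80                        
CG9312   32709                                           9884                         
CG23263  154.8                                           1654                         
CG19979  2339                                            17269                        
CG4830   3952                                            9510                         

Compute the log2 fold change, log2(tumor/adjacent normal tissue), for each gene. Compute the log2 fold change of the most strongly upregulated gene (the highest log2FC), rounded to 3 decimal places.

log2(64311/5065) = 3.666  (CG29030)
log2(5880/17512) = -1.574  (CG23585)
log2(109.4/508.4) = -2.216  (CG22564)
log2(75.80/415.1) = -2.453  (CG22922)
log2(9884/32709) = -1.727  (CG9312)
log2(1654/154.8) = 3.417  (CG23263)
log2(17269/2339) = 2.884  (CG19979)
log2(9510/3952) = 1.267  (CG4830)
CG29030 is most strongly upregulated.

3.666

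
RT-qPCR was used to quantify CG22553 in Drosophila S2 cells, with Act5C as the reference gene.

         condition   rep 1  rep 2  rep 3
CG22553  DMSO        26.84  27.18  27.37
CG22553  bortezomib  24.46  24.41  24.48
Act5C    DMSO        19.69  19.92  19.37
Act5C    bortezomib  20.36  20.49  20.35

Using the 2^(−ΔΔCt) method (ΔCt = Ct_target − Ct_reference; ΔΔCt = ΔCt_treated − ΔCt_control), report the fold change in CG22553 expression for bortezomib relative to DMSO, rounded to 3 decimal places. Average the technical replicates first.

10.703

Mean Ct: CG22553 DMSO 27.130; CG22553 bortezomib 24.450; Act5C DMSO 19.660; Act5C bortezomib 20.400
ΔCt(DMSO) = 27.130 − 19.660 = 7.470
ΔCt(bortezomib) = 24.450 − 20.400 = 4.050
ΔΔCt = 4.050 − 7.470 = -3.420
Fold change = 2^(−(-3.420)) = 2^3.420 = 10.7034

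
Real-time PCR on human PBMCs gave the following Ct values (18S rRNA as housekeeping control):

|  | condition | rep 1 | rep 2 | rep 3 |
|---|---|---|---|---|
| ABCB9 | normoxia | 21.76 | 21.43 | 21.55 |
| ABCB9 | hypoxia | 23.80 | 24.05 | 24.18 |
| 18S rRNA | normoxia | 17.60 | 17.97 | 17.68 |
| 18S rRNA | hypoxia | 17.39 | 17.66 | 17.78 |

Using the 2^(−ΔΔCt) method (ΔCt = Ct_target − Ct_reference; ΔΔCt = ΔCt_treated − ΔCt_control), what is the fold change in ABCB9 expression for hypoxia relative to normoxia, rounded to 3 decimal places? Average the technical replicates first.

0.168

Mean Ct: ABCB9 normoxia 21.580; ABCB9 hypoxia 24.010; 18S rRNA normoxia 17.750; 18S rRNA hypoxia 17.610
ΔCt(normoxia) = 21.580 − 17.750 = 3.830
ΔCt(hypoxia) = 24.010 − 17.610 = 6.400
ΔΔCt = 6.400 − 3.830 = 2.570
Fold change = 2^(−2.570) = 0.1684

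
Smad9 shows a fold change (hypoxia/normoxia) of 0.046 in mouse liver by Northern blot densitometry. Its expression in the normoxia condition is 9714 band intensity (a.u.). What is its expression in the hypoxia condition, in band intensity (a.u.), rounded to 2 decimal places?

446.84

hypoxia expression = 9714 × 0.046 = 446.84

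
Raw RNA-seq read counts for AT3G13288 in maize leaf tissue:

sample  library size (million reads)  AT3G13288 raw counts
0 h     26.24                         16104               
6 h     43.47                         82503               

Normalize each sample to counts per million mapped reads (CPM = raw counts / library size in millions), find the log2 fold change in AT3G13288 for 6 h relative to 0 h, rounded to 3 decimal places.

1.629

CPM(0 h) = 16104 / 26.24 = 613.7195
CPM(6 h) = 82503 / 43.47 = 1897.9296
Fold change = 1897.9296 / 613.7195 = 3.09250
log2(3.09250) = 1.6288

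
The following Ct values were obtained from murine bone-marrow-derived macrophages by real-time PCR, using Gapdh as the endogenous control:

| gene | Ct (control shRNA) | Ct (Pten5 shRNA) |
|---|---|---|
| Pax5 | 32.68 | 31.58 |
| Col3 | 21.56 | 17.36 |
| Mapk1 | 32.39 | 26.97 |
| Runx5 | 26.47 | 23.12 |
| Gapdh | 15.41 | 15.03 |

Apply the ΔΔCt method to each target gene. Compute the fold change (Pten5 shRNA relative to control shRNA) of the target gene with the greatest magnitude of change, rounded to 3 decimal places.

Pax5: ΔΔCt = (31.58−15.03) − (32.68−15.41) = 16.55 − 17.27 = -0.72; fold change = 2^0.72 = 1.647
Col3: ΔΔCt = (17.36−15.03) − (21.56−15.41) = 2.33 − 6.15 = -3.82; fold change = 2^3.82 = 14.123
Mapk1: ΔΔCt = (26.97−15.03) − (32.39−15.41) = 11.94 − 16.98 = -5.04; fold change = 2^5.04 = 32.900
Runx5: ΔΔCt = (23.12−15.03) − (26.47−15.41) = 8.09 − 11.06 = -2.97; fold change = 2^2.97 = 7.835
Mapk1 has the largest |ΔΔCt| = 5.04.

32.900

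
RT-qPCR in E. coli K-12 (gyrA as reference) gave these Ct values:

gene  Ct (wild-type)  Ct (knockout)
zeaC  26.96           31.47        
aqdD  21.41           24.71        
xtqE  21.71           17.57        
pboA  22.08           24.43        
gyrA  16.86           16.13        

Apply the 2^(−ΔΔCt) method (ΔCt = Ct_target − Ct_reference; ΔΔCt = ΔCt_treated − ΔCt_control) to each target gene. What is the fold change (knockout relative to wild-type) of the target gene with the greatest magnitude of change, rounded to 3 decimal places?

zeaC: ΔΔCt = (31.47−16.13) − (26.96−16.86) = 15.34 − 10.10 = 5.24; fold change = 2^-5.24 = 0.026
aqdD: ΔΔCt = (24.71−16.13) − (21.41−16.86) = 8.58 − 4.55 = 4.03; fold change = 2^-4.03 = 0.061
xtqE: ΔΔCt = (17.57−16.13) − (21.71−16.86) = 1.44 − 4.85 = -3.41; fold change = 2^3.41 = 10.629
pboA: ΔΔCt = (24.43−16.13) − (22.08−16.86) = 8.30 − 5.22 = 3.08; fold change = 2^-3.08 = 0.118
zeaC has the largest |ΔΔCt| = 5.24.

0.026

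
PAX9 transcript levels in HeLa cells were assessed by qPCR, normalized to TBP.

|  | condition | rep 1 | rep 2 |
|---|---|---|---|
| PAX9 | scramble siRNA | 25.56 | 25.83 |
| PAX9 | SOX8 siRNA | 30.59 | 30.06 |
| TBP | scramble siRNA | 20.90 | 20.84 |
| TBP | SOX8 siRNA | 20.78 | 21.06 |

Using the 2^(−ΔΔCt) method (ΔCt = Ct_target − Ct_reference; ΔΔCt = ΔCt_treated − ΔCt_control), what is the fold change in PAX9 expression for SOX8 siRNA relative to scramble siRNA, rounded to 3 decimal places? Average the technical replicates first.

0.042

Mean Ct: PAX9 scramble siRNA 25.695; PAX9 SOX8 siRNA 30.325; TBP scramble siRNA 20.870; TBP SOX8 siRNA 20.920
ΔCt(scramble siRNA) = 25.695 − 20.870 = 4.825
ΔCt(SOX8 siRNA) = 30.325 − 20.920 = 9.405
ΔΔCt = 9.405 − 4.825 = 4.580
Fold change = 2^(−4.580) = 0.0418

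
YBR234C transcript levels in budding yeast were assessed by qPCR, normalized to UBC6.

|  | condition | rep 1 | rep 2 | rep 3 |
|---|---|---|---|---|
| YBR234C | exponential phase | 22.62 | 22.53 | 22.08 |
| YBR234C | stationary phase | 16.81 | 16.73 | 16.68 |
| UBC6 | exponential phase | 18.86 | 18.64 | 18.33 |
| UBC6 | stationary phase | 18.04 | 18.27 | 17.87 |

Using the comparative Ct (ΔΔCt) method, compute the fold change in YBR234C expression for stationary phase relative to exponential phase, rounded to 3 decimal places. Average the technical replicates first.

34.776

Mean Ct: YBR234C exponential phase 22.410; YBR234C stationary phase 16.740; UBC6 exponential phase 18.610; UBC6 stationary phase 18.060
ΔCt(exponential phase) = 22.410 − 18.610 = 3.800
ΔCt(stationary phase) = 16.740 − 18.060 = -1.320
ΔΔCt = -1.320 − 3.800 = -5.120
Fold change = 2^(−(-5.120)) = 2^5.120 = 34.7755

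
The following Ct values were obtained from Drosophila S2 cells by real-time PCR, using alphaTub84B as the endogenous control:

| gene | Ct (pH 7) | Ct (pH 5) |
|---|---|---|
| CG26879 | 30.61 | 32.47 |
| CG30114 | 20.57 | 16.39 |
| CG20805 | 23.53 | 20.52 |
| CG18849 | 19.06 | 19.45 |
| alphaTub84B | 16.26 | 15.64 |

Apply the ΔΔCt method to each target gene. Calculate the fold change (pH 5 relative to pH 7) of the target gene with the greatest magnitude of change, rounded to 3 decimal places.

CG26879: ΔΔCt = (32.47−15.64) − (30.61−16.26) = 16.83 − 14.35 = 2.48; fold change = 2^-2.48 = 0.179
CG30114: ΔΔCt = (16.39−15.64) − (20.57−16.26) = 0.75 − 4.31 = -3.56; fold change = 2^3.56 = 11.794
CG20805: ΔΔCt = (20.52−15.64) − (23.53−16.26) = 4.88 − 7.27 = -2.39; fold change = 2^2.39 = 5.242
CG18849: ΔΔCt = (19.45−15.64) − (19.06−16.26) = 3.81 − 2.80 = 1.01; fold change = 2^-1.01 = 0.497
CG30114 has the largest |ΔΔCt| = 3.56.

11.794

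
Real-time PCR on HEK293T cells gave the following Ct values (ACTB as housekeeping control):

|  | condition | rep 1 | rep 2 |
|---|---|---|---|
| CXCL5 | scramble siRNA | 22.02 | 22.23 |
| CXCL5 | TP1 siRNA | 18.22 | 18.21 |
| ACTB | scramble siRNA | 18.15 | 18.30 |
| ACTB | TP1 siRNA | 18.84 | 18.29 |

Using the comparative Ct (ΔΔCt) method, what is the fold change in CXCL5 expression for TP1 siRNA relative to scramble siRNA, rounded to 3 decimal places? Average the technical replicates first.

19.027

Mean Ct: CXCL5 scramble siRNA 22.125; CXCL5 TP1 siRNA 18.215; ACTB scramble siRNA 18.225; ACTB TP1 siRNA 18.565
ΔCt(scramble siRNA) = 22.125 − 18.225 = 3.900
ΔCt(TP1 siRNA) = 18.215 − 18.565 = -0.350
ΔΔCt = -0.350 − 3.900 = -4.250
Fold change = 2^(−(-4.250)) = 2^4.250 = 19.0273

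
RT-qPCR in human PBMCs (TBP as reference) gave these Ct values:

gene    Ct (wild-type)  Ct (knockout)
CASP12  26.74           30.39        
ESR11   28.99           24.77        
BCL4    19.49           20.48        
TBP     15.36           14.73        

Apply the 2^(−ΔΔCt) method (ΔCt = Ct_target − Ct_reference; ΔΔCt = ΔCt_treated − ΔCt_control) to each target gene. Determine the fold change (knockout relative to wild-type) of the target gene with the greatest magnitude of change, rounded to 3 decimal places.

0.051

CASP12: ΔΔCt = (30.39−14.73) − (26.74−15.36) = 15.66 − 11.38 = 4.28; fold change = 2^-4.28 = 0.051
ESR11: ΔΔCt = (24.77−14.73) − (28.99−15.36) = 10.04 − 13.63 = -3.59; fold change = 2^3.59 = 12.042
BCL4: ΔΔCt = (20.48−14.73) − (19.49−15.36) = 5.75 − 4.13 = 1.62; fold change = 2^-1.62 = 0.325
CASP12 has the largest |ΔΔCt| = 4.28.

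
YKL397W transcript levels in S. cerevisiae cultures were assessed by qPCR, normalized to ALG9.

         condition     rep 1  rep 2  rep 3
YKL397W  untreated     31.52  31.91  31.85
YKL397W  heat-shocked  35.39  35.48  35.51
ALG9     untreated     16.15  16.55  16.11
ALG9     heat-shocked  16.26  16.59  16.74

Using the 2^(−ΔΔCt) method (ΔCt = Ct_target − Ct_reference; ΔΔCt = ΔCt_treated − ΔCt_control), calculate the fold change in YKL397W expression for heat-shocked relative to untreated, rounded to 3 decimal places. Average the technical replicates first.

Mean Ct: YKL397W untreated 31.760; YKL397W heat-shocked 35.460; ALG9 untreated 16.270; ALG9 heat-shocked 16.530
ΔCt(untreated) = 31.760 − 16.270 = 15.490
ΔCt(heat-shocked) = 35.460 − 16.530 = 18.930
ΔΔCt = 18.930 − 15.490 = 3.440
Fold change = 2^(−3.440) = 0.0921

0.092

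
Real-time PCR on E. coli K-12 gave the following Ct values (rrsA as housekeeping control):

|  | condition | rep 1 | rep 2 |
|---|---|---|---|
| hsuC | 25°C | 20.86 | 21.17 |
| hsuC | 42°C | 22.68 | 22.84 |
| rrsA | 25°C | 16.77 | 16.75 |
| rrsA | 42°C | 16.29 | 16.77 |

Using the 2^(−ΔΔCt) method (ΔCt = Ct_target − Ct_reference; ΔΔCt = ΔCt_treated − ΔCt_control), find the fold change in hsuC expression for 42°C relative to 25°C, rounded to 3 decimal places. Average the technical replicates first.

0.254

Mean Ct: hsuC 25°C 21.015; hsuC 42°C 22.760; rrsA 25°C 16.760; rrsA 42°C 16.530
ΔCt(25°C) = 21.015 − 16.760 = 4.255
ΔCt(42°C) = 22.760 − 16.530 = 6.230
ΔΔCt = 6.230 − 4.255 = 1.975
Fold change = 2^(−1.975) = 0.2544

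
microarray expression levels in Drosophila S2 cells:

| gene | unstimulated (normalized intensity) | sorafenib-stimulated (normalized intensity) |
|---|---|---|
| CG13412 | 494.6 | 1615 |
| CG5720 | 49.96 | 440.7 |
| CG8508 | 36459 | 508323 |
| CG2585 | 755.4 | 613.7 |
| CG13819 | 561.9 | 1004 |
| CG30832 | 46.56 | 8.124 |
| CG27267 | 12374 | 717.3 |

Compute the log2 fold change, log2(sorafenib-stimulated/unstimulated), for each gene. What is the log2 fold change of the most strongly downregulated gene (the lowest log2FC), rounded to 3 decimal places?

-4.109

log2(1615/494.6) = 1.707  (CG13412)
log2(440.7/49.96) = 3.141  (CG5720)
log2(508323/36459) = 3.801  (CG8508)
log2(613.7/755.4) = -0.300  (CG2585)
log2(1004/561.9) = 0.837  (CG13819)
log2(8.124/46.56) = -2.519  (CG30832)
log2(717.3/12374) = -4.109  (CG27267)
CG27267 is most strongly downregulated.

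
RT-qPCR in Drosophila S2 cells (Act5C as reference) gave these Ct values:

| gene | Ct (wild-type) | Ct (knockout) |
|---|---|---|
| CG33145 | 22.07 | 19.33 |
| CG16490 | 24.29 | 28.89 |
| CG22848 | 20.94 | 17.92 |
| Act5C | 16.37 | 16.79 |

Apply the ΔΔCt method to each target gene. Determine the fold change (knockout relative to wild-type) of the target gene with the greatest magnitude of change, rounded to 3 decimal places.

CG33145: ΔΔCt = (19.33−16.79) − (22.07−16.37) = 2.54 − 5.70 = -3.16; fold change = 2^3.16 = 8.938
CG16490: ΔΔCt = (28.89−16.79) − (24.29−16.37) = 12.10 − 7.92 = 4.18; fold change = 2^-4.18 = 0.055
CG22848: ΔΔCt = (17.92−16.79) − (20.94−16.37) = 1.13 − 4.57 = -3.44; fold change = 2^3.44 = 10.853
CG16490 has the largest |ΔΔCt| = 4.18.

0.055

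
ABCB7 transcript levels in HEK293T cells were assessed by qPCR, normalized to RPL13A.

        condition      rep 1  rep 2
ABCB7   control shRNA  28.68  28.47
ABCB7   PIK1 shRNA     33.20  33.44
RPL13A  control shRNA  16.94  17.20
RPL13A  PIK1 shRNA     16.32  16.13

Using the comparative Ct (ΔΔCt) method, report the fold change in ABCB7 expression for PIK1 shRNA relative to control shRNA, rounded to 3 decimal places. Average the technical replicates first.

Mean Ct: ABCB7 control shRNA 28.575; ABCB7 PIK1 shRNA 33.320; RPL13A control shRNA 17.070; RPL13A PIK1 shRNA 16.225
ΔCt(control shRNA) = 28.575 − 17.070 = 11.505
ΔCt(PIK1 shRNA) = 33.320 − 16.225 = 17.095
ΔΔCt = 17.095 − 11.505 = 5.590
Fold change = 2^(−5.590) = 0.0208

0.021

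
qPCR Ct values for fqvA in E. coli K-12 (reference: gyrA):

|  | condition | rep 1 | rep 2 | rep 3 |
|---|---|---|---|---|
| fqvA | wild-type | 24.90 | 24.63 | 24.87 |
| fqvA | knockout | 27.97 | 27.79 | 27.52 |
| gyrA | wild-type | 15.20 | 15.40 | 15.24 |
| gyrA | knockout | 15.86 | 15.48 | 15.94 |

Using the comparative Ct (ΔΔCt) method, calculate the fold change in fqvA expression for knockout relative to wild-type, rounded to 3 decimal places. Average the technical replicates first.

Mean Ct: fqvA wild-type 24.800; fqvA knockout 27.760; gyrA wild-type 15.280; gyrA knockout 15.760
ΔCt(wild-type) = 24.800 − 15.280 = 9.520
ΔCt(knockout) = 27.760 − 15.760 = 12.000
ΔΔCt = 12.000 − 9.520 = 2.480
Fold change = 2^(−2.480) = 0.1792

0.179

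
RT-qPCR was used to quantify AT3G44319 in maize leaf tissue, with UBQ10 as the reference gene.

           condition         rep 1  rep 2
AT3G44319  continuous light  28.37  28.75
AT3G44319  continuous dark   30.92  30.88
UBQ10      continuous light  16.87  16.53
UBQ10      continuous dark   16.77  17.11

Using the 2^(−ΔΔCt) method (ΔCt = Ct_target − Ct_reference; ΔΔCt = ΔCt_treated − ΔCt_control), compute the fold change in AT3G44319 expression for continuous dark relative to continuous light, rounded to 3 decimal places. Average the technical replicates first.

Mean Ct: AT3G44319 continuous light 28.560; AT3G44319 continuous dark 30.900; UBQ10 continuous light 16.700; UBQ10 continuous dark 16.940
ΔCt(continuous light) = 28.560 − 16.700 = 11.860
ΔCt(continuous dark) = 30.900 − 16.940 = 13.960
ΔΔCt = 13.960 − 11.860 = 2.100
Fold change = 2^(−2.100) = 0.2333

0.233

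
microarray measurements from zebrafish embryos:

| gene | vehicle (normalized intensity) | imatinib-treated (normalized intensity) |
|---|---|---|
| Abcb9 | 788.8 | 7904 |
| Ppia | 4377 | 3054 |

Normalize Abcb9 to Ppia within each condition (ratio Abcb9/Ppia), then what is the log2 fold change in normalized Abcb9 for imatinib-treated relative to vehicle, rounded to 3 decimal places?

3.844

Abcb9/Ppia (vehicle) = 788.8 / 4377 = 0.18021
Abcb9/Ppia (imatinib-treated) = 7904 / 3054 = 2.5881
Fold change = 2.5881 / 0.18021 = 14.3611
log2(14.3611) = 3.8441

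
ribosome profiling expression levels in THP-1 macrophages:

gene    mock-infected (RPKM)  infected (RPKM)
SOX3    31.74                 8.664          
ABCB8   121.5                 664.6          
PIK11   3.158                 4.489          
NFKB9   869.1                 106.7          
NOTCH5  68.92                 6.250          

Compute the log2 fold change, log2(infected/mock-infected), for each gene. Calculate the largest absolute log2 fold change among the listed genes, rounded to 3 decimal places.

log2(8.664/31.74) = -1.873  (SOX3)
log2(664.6/121.5) = 2.452  (ABCB8)
log2(4.489/3.158) = 0.507  (PIK11)
log2(106.7/869.1) = -3.026  (NFKB9)
log2(6.250/68.92) = -3.463  (NOTCH5)
The largest magnitude belongs to NOTCH5.

3.463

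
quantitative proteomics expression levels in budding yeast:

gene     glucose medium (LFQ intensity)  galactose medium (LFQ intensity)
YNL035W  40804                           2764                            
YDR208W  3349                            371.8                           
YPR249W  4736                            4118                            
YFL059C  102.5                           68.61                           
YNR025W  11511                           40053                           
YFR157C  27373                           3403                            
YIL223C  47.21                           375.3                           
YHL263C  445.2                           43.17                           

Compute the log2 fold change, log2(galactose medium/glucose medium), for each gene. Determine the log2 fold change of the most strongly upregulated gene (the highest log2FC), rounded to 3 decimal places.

log2(2764/40804) = -3.884  (YNL035W)
log2(371.8/3349) = -3.171  (YDR208W)
log2(4118/4736) = -0.202  (YPR249W)
log2(68.61/102.5) = -0.579  (YFL059C)
log2(40053/11511) = 1.799  (YNR025W)
log2(3403/27373) = -3.008  (YFR157C)
log2(375.3/47.21) = 2.991  (YIL223C)
log2(43.17/445.2) = -3.366  (YHL263C)
YIL223C is most strongly upregulated.

2.991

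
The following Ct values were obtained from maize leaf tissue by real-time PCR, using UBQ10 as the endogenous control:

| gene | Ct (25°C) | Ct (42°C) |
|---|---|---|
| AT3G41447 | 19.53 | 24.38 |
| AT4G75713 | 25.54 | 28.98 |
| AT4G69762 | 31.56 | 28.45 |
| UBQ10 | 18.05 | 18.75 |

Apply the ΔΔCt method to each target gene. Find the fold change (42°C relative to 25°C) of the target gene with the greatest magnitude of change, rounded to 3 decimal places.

0.056

AT3G41447: ΔΔCt = (24.38−18.75) − (19.53−18.05) = 5.63 − 1.48 = 4.15; fold change = 2^-4.15 = 0.056
AT4G75713: ΔΔCt = (28.98−18.75) − (25.54−18.05) = 10.23 − 7.49 = 2.74; fold change = 2^-2.74 = 0.150
AT4G69762: ΔΔCt = (28.45−18.75) − (31.56−18.05) = 9.70 − 13.51 = -3.81; fold change = 2^3.81 = 14.026
AT3G41447 has the largest |ΔΔCt| = 4.15.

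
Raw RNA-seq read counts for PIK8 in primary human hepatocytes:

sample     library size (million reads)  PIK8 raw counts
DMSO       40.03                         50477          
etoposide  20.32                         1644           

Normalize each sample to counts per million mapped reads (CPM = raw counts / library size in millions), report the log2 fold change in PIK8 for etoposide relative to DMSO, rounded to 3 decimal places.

CPM(DMSO) = 50477 / 40.03 = 1260.9793
CPM(etoposide) = 1644 / 20.32 = 80.9055
Fold change = 80.9055 / 1260.9793 = 0.06416
log2(0.06416) = -3.9622

-3.962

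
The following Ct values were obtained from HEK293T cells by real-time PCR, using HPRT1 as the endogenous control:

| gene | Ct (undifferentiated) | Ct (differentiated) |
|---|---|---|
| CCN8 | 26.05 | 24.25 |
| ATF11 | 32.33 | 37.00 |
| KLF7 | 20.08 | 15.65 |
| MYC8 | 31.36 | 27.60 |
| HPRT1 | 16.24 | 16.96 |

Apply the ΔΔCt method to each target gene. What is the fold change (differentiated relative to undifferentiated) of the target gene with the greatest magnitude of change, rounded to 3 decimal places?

35.506

CCN8: ΔΔCt = (24.25−16.96) − (26.05−16.24) = 7.29 − 9.81 = -2.52; fold change = 2^2.52 = 5.736
ATF11: ΔΔCt = (37.00−16.96) − (32.33−16.24) = 20.04 − 16.09 = 3.95; fold change = 2^-3.95 = 0.065
KLF7: ΔΔCt = (15.65−16.96) − (20.08−16.24) = -1.31 − 3.84 = -5.15; fold change = 2^5.15 = 35.506
MYC8: ΔΔCt = (27.60−16.96) − (31.36−16.24) = 10.64 − 15.12 = -4.48; fold change = 2^4.48 = 22.316
KLF7 has the largest |ΔΔCt| = 5.15.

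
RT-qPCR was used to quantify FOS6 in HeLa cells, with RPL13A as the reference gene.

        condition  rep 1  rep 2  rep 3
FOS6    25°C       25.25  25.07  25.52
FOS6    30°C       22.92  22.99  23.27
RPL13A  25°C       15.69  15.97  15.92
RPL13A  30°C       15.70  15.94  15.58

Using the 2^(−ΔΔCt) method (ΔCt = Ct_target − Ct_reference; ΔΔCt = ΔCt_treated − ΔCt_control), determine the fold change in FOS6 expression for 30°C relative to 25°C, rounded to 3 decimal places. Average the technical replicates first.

4.287

Mean Ct: FOS6 25°C 25.280; FOS6 30°C 23.060; RPL13A 25°C 15.860; RPL13A 30°C 15.740
ΔCt(25°C) = 25.280 − 15.860 = 9.420
ΔCt(30°C) = 23.060 − 15.740 = 7.320
ΔΔCt = 7.320 − 9.420 = -2.100
Fold change = 2^(−(-2.100)) = 2^2.100 = 4.2871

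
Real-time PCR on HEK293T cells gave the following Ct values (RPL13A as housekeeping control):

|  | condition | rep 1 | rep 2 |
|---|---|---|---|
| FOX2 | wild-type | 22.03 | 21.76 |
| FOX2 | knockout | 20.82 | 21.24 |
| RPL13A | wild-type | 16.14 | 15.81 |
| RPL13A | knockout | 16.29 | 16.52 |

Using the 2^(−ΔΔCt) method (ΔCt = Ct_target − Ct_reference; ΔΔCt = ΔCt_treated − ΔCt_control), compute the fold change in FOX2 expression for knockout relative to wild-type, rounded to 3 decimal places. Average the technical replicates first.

Mean Ct: FOX2 wild-type 21.895; FOX2 knockout 21.030; RPL13A wild-type 15.975; RPL13A knockout 16.405
ΔCt(wild-type) = 21.895 − 15.975 = 5.920
ΔCt(knockout) = 21.030 − 16.405 = 4.625
ΔΔCt = 4.625 − 5.920 = -1.295
Fold change = 2^(−(-1.295)) = 2^1.295 = 2.4538

2.454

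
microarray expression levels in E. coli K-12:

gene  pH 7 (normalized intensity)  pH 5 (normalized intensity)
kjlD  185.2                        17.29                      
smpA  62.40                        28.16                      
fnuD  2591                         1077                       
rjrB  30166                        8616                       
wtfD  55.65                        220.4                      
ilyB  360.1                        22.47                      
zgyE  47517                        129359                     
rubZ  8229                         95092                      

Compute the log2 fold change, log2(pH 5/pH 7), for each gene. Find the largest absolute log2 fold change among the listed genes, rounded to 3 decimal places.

log2(17.29/185.2) = -3.421  (kjlD)
log2(28.16/62.40) = -1.148  (smpA)
log2(1077/2591) = -1.266  (fnuD)
log2(8616/30166) = -1.808  (rjrB)
log2(220.4/55.65) = 1.986  (wtfD)
log2(22.47/360.1) = -4.002  (ilyB)
log2(129359/47517) = 1.445  (zgyE)
log2(95092/8229) = 3.531  (rubZ)
The largest magnitude belongs to ilyB.

4.002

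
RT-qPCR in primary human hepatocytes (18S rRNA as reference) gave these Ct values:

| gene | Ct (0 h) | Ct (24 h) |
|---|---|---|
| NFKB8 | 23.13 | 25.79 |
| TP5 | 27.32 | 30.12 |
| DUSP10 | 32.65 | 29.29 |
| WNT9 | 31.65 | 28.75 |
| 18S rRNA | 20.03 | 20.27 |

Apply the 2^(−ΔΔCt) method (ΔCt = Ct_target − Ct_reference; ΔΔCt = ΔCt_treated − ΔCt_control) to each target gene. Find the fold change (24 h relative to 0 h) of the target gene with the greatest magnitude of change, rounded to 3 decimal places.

12.126

NFKB8: ΔΔCt = (25.79−20.27) − (23.13−20.03) = 5.52 − 3.10 = 2.42; fold change = 2^-2.42 = 0.187
TP5: ΔΔCt = (30.12−20.27) − (27.32−20.03) = 9.85 − 7.29 = 2.56; fold change = 2^-2.56 = 0.170
DUSP10: ΔΔCt = (29.29−20.27) − (32.65−20.03) = 9.02 − 12.62 = -3.60; fold change = 2^3.60 = 12.126
WNT9: ΔΔCt = (28.75−20.27) − (31.65−20.03) = 8.48 − 11.62 = -3.14; fold change = 2^3.14 = 8.815
DUSP10 has the largest |ΔΔCt| = 3.60.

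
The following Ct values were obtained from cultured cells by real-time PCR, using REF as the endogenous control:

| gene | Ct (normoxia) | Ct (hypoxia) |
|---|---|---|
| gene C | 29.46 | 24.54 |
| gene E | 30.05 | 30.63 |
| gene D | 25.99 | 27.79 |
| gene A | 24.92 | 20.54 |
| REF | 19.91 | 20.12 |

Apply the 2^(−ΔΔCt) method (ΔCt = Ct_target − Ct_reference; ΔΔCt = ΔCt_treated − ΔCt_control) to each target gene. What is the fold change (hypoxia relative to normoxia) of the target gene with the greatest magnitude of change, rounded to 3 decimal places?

35.017

gene C: ΔΔCt = (24.54−20.12) − (29.46−19.91) = 4.42 − 9.55 = -5.13; fold change = 2^5.13 = 35.017
gene E: ΔΔCt = (30.63−20.12) − (30.05−19.91) = 10.51 − 10.14 = 0.37; fold change = 2^-0.37 = 0.774
gene D: ΔΔCt = (27.79−20.12) − (25.99−19.91) = 7.67 − 6.08 = 1.59; fold change = 2^-1.59 = 0.332
gene A: ΔΔCt = (20.54−20.12) − (24.92−19.91) = 0.42 − 5.01 = -4.59; fold change = 2^4.59 = 24.084
gene C has the largest |ΔΔCt| = 5.13.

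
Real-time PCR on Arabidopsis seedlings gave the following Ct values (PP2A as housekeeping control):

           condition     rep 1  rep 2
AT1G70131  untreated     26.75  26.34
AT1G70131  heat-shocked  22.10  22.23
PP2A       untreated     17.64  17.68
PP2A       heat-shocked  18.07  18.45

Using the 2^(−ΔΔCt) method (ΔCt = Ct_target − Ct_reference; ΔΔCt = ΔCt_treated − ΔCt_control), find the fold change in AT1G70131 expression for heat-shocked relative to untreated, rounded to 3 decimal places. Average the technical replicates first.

31.559

Mean Ct: AT1G70131 untreated 26.545; AT1G70131 heat-shocked 22.165; PP2A untreated 17.660; PP2A heat-shocked 18.260
ΔCt(untreated) = 26.545 − 17.660 = 8.885
ΔCt(heat-shocked) = 22.165 − 18.260 = 3.905
ΔΔCt = 3.905 − 8.885 = -4.980
Fold change = 2^(−(-4.980)) = 2^4.980 = 31.5594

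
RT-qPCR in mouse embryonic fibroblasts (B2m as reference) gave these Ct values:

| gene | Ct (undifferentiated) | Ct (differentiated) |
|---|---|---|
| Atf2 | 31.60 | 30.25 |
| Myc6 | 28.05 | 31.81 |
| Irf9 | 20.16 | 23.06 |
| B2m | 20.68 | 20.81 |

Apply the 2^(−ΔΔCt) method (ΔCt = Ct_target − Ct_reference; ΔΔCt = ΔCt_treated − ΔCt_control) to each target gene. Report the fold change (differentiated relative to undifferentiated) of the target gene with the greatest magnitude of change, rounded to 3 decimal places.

0.081

Atf2: ΔΔCt = (30.25−20.81) − (31.60−20.68) = 9.44 − 10.92 = -1.48; fold change = 2^1.48 = 2.789
Myc6: ΔΔCt = (31.81−20.81) − (28.05−20.68) = 11.00 − 7.37 = 3.63; fold change = 2^-3.63 = 0.081
Irf9: ΔΔCt = (23.06−20.81) − (20.16−20.68) = 2.25 − (-0.52) = 2.77; fold change = 2^-2.77 = 0.147
Myc6 has the largest |ΔΔCt| = 3.63.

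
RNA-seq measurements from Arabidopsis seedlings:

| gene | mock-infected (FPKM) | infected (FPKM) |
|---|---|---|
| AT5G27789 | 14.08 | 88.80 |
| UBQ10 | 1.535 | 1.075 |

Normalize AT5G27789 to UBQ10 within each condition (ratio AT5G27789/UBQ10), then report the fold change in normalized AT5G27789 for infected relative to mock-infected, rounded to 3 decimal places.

9.006

AT5G27789/UBQ10 (mock-infected) = 14.08 / 1.535 = 9.1726
AT5G27789/UBQ10 (infected) = 88.80 / 1.075 = 82.605
Fold change = 82.605 / 9.1726 = 9.0055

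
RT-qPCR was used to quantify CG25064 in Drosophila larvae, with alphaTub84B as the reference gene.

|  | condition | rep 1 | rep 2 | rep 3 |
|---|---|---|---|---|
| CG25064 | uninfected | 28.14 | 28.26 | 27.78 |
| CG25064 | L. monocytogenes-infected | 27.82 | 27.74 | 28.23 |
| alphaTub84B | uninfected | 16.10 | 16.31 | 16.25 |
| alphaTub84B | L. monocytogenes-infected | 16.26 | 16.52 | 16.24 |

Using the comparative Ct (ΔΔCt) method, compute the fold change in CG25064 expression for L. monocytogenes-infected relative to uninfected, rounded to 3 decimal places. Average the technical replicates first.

1.189

Mean Ct: CG25064 uninfected 28.060; CG25064 L. monocytogenes-infected 27.930; alphaTub84B uninfected 16.220; alphaTub84B L. monocytogenes-infected 16.340
ΔCt(uninfected) = 28.060 − 16.220 = 11.840
ΔCt(L. monocytogenes-infected) = 27.930 − 16.340 = 11.590
ΔΔCt = 11.590 − 11.840 = -0.250
Fold change = 2^(−(-0.250)) = 2^0.250 = 1.1892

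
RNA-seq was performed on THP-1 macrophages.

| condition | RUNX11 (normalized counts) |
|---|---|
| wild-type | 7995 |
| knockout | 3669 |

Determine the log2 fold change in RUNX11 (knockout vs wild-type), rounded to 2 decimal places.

-1.12

Fold change = 3669 / 7995 = 0.4589
log2(0.4589) = -1.124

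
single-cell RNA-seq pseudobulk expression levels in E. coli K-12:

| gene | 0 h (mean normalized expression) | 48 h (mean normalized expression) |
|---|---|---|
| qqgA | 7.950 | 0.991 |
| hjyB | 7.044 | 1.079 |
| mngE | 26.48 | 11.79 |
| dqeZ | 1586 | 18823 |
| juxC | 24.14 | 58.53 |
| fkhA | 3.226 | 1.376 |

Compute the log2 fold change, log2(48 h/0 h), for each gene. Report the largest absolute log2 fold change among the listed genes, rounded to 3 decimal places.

log2(0.991/7.950) = -3.004  (qqgA)
log2(1.079/7.044) = -2.707  (hjyB)
log2(11.79/26.48) = -1.167  (mngE)
log2(18823/1586) = 3.569  (dqeZ)
log2(58.53/24.14) = 1.278  (juxC)
log2(1.376/3.226) = -1.229  (fkhA)
The largest magnitude belongs to dqeZ.

3.569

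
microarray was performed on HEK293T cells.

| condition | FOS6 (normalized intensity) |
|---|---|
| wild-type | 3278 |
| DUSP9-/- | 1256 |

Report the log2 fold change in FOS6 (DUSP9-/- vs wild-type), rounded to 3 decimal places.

Fold change = 1256 / 3278 = 0.3832
log2(0.3832) = -1.3840

-1.384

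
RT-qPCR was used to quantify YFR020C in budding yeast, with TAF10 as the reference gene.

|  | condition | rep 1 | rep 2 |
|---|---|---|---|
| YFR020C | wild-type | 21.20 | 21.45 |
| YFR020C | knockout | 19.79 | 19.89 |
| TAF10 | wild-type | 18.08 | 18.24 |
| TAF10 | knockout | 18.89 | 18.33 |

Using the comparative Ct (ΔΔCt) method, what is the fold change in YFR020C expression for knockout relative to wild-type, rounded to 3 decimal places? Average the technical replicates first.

Mean Ct: YFR020C wild-type 21.325; YFR020C knockout 19.840; TAF10 wild-type 18.160; TAF10 knockout 18.610
ΔCt(wild-type) = 21.325 − 18.160 = 3.165
ΔCt(knockout) = 19.840 − 18.610 = 1.230
ΔΔCt = 1.230 − 3.165 = -1.935
Fold change = 2^(−(-1.935)) = 2^1.935 = 3.8238

3.824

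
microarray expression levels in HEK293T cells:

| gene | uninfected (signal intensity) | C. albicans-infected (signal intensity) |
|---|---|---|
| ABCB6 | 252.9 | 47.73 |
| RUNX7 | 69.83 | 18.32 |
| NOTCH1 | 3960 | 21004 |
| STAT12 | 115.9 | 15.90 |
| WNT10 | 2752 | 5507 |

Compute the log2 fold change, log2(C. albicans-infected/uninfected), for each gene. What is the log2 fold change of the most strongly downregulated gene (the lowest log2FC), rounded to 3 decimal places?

log2(47.73/252.9) = -2.406  (ABCB6)
log2(18.32/69.83) = -1.930  (RUNX7)
log2(21004/3960) = 2.407  (NOTCH1)
log2(15.90/115.9) = -2.866  (STAT12)
log2(5507/2752) = 1.001  (WNT10)
STAT12 is most strongly downregulated.

-2.866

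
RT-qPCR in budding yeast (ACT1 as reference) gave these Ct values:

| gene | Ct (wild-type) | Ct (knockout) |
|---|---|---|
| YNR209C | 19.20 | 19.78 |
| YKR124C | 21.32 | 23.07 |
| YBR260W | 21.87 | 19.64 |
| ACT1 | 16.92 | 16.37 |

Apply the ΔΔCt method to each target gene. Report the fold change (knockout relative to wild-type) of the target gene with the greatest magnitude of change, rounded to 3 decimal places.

YNR209C: ΔΔCt = (19.78−16.37) − (19.20−16.92) = 3.41 − 2.28 = 1.13; fold change = 2^-1.13 = 0.457
YKR124C: ΔΔCt = (23.07−16.37) − (21.32−16.92) = 6.70 − 4.40 = 2.30; fold change = 2^-2.30 = 0.203
YBR260W: ΔΔCt = (19.64−16.37) − (21.87−16.92) = 3.27 − 4.95 = -1.68; fold change = 2^1.68 = 3.204
YKR124C has the largest |ΔΔCt| = 2.30.

0.203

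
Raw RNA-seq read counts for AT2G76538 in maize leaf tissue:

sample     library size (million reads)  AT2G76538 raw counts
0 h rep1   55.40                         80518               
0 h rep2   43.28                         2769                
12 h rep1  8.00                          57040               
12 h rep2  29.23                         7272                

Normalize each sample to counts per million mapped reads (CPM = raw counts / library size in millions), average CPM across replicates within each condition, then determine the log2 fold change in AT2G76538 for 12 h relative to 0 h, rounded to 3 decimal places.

2.282

CPM(0 h rep1) = 80518 / 55.40 = 1453.3935
CPM(0 h rep2) = 2769 / 43.28 = 63.9787
CPM(12 h rep1) = 57040 / 8.00 = 7130.0000
CPM(12 h rep2) = 7272 / 29.23 = 248.7855
mean CPM(0 h) = 758.6861; mean CPM(12 h) = 3689.3927
Fold change = 3689.3927 / 758.6861 = 4.86287
log2(4.86287) = 2.2818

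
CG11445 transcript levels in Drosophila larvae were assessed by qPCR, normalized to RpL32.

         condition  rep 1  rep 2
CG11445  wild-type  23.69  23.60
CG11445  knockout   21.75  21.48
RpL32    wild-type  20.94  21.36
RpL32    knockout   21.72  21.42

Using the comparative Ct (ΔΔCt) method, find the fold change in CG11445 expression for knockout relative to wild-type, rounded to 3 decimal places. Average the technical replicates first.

5.464

Mean Ct: CG11445 wild-type 23.645; CG11445 knockout 21.615; RpL32 wild-type 21.150; RpL32 knockout 21.570
ΔCt(wild-type) = 23.645 − 21.150 = 2.495
ΔCt(knockout) = 21.615 − 21.570 = 0.045
ΔΔCt = 0.045 − 2.495 = -2.450
Fold change = 2^(−(-2.450)) = 2^2.450 = 5.4642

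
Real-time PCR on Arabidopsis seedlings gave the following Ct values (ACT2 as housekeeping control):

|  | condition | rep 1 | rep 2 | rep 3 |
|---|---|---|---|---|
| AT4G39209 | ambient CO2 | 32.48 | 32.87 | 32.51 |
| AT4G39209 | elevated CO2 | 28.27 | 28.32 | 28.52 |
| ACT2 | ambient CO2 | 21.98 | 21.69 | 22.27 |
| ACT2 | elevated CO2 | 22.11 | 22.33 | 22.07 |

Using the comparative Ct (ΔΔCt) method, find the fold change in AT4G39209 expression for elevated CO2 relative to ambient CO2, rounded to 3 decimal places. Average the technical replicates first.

21.706

Mean Ct: AT4G39209 ambient CO2 32.620; AT4G39209 elevated CO2 28.370; ACT2 ambient CO2 21.980; ACT2 elevated CO2 22.170
ΔCt(ambient CO2) = 32.620 − 21.980 = 10.640
ΔCt(elevated CO2) = 28.370 − 22.170 = 6.200
ΔΔCt = 6.200 − 10.640 = -4.440
Fold change = 2^(−(-4.440)) = 2^4.440 = 21.7057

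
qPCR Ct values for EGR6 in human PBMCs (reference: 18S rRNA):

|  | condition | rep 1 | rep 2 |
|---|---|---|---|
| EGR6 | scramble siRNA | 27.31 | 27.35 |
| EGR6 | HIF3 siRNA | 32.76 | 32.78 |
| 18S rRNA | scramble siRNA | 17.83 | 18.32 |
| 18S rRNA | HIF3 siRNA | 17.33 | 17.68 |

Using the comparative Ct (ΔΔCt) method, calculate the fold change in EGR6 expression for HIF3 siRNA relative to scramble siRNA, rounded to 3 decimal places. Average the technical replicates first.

0.016

Mean Ct: EGR6 scramble siRNA 27.330; EGR6 HIF3 siRNA 32.770; 18S rRNA scramble siRNA 18.075; 18S rRNA HIF3 siRNA 17.505
ΔCt(scramble siRNA) = 27.330 − 18.075 = 9.255
ΔCt(HIF3 siRNA) = 32.770 − 17.505 = 15.265
ΔΔCt = 15.265 − 9.255 = 6.010
Fold change = 2^(−6.010) = 0.0155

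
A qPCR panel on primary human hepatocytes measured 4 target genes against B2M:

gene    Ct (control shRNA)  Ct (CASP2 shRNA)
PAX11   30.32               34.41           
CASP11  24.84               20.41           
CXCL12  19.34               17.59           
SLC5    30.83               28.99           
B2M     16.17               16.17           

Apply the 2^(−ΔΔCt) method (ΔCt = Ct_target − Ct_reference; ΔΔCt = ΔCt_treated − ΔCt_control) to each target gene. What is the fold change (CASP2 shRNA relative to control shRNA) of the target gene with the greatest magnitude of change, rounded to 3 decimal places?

21.556

PAX11: ΔΔCt = (34.41−16.17) − (30.32−16.17) = 18.24 − 14.15 = 4.09; fold change = 2^-4.09 = 0.059
CASP11: ΔΔCt = (20.41−16.17) − (24.84−16.17) = 4.24 − 8.67 = -4.43; fold change = 2^4.43 = 21.556
CXCL12: ΔΔCt = (17.59−16.17) − (19.34−16.17) = 1.42 − 3.17 = -1.75; fold change = 2^1.75 = 3.364
SLC5: ΔΔCt = (28.99−16.17) − (30.83−16.17) = 12.82 − 14.66 = -1.84; fold change = 2^1.84 = 3.580
CASP11 has the largest |ΔΔCt| = 4.43.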